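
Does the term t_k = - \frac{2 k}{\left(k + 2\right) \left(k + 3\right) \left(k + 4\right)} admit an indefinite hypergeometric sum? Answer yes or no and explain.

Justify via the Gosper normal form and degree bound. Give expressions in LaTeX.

Yes. s_k = \frac{k \left(1 - k\right)}{3 \left(k + 2\right) \left(k + 3\right)}.

The ratio is (k + 1)*(k + 2)/(k*(k + 5)).
Factor: A=k + 2; B=k + 5; C=k.
Key eq: (k + 2)·f(k+1) = (k + 4)·f(k) + (k).
Degrees (1,1,1) ⇒ d ≤ 2.
A polynomial solution: f(k) = k*(k - 1)/6.
Then R = B(k−1)f/C = (k - 1)*(k + 4)/6, so s_k = R(k)·t_k = k*(1 - k)/(3*(k + 2)*(k + 3)).
Δs = -2*k/(k**3 + 9*k**2 + 26*k + 24), as required.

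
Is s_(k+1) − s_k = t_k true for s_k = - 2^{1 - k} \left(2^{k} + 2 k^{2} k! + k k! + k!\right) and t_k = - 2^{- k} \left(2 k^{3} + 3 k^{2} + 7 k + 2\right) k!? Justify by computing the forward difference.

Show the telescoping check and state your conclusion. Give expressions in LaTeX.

Valid: the claim telescopes to t_k.

s_(k+1) = -(2**(k + 1) + 2*k**3*factorial(k) + 7*k**2*factorial(k) + 9*k*factorial(k) + 4*factorial(k))/2**k
s_(k+1) − s_k = -(2*k**3 + 3*k**2 + 7*k + 2)*factorial(k)/2**k
(s_(k+1) − s_k) − t_k = 0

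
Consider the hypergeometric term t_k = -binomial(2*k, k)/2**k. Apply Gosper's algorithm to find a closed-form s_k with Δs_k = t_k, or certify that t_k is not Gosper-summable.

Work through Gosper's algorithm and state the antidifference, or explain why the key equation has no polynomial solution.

t_(k+1)/t_k = (2*k + 1)/(k + 1).
Gosper form: A/B · C(k+1)/C(k) with A=2*k + 1, B=k + 1, C=1.
Key eq: (2*k + 1)·f(k+1) = (k)·f(k) + (1).
Bound: deg f ≤ -1.
Negative degree bound (-1): no f exists, t_k not Gosper-summable.

none (Gosper's algorithm certifies no s_k)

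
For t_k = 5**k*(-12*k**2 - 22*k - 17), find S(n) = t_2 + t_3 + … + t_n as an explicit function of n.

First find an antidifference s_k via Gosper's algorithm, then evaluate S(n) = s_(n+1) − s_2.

r(k) = 5*(12*k**2 + 46*k + 51)/(12*k**2 + 22*k + 17) after simplifying.
Normal form (A,B,C) = (5, 1, k**2 + 11*k/6 + 17/12).
Set up (5)·f(k+1) − (1)·f(k) − (k**2 + 11*k/6 + 17/12) = 0.
d = 2 from the (0,0,2) case.
Match coefficients ⇒ f(k) = (3*k**2 - 2*k + 3)/12.
Certificate R = B(k−1)f/C = (3*k**2 - 2*k + 3)/(12*k**2 + 22*k + 17) gives s_k = 5**k*(-3*k**2 + 2*k - 3).
s_(k+1) − s_k = 5**k*(-12*k**2 - 22*k - 17) = t_k.
s_(n+1) = 5**(n + 1)*(-3*n**2 - 4*n - 4) and s_(2) = -275, so S(n) = -15*5**n*n**2 - 20*5**n*n - 20*5**n + 275.

S(n) = -15*5**n*n**2 - 20*5**n*n - 20*5**n + 275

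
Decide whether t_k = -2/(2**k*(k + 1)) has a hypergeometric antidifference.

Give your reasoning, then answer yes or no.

No; the degree bound rules out any f.

Step 1: r(k) = (k + 1)/(2*(k + 2)).
A = k/2 + 1/2, B = k + 2, C = 1.
Key eq: (k/2 + 1/2)·f(k+1) = (k + 1)·f(k) + (1).
Degrees (1,1,0) ⇒ d ≤ -1.
d = -1 < 0 ⇒ no nonzero polynomial f; not summable.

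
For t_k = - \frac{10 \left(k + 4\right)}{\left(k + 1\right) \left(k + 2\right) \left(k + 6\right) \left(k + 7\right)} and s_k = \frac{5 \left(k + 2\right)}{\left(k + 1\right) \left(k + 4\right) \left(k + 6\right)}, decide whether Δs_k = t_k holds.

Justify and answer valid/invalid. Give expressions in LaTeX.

s_(k+1) = 5*(k + 3)/((k + 2)*(k + 5)*(k + 7))
s_(k+1) − s_k = 10*(-k**3 - 10*k**2 - 31*k - 34)/(k**6 + 25*k**5 + 247*k**4 + 1219*k**3 + 3112*k**2 + 3796*k + 1680)
(s_(k+1) − s_k) − t_k = 10*(3*k**2 + 25*k + 46)/(k**6 + 25*k**5 + 247*k**4 + 1219*k**3 + 3112*k**2 + 3796*k + 1680)

Invalid: residual \frac{10 \left(3 k^{2} + 25 k + 46\right)}{k^{6} + 25 k^{5} + 247 k^{4} + 1219 k^{3} + 3112 k^{2} + 3796 k + 1680} ≠ 0.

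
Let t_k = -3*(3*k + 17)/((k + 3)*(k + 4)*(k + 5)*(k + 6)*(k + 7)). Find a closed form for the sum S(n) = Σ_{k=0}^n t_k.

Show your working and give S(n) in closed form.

S(n) = (-n**3 - 16*n**2 - 83*n - 68)/(24*(n**3 + 16*n**2 + 83*n + 140))

Compute t_(k+1)/t_k: get (k + 3)*(3*k + 20)/((k + 8)*(3*k + 17)).
So A=k + 3 and B=k + 8, with C=k + 17/3.
Solve (k + 3)·f(k+1) − (k + 7)·f(k) = k + 17/3.
d = 4 from the (1,1,1) case.
Solving with deg f ≤ 4: f(k) = k*(k + 5)*(k**2 + 13*k + 54)/216.
R(k) = B(k−1)·f(k)/C(k) = k*(k + 5)*(k + 7)*(k**2 + 13*k + 54)/(72*(3*k + 17)); s_k = R·t_k = k*(-k**2 - 13*k - 54)/(24*(k**3 + 13*k**2 + 54*k + 72)).
Δs = 3*(-3*k - 17)/(k**5 + 25*k**4 + 245*k**3 + 1175*k**2 + 2754*k + 2520), as required.
Evaluate: s_(n+1) = (-n**3 - 16*n**2 - 83*n - 68)/(24*(n**3 + 16*n**2 + 83*n + 140)); subtract s_(0) = 0 ⇒ S(n) = (-n**3 - 16*n**2 - 83*n - 68)/(24*(n**3 + 16*n**2 + 83*n + 140)).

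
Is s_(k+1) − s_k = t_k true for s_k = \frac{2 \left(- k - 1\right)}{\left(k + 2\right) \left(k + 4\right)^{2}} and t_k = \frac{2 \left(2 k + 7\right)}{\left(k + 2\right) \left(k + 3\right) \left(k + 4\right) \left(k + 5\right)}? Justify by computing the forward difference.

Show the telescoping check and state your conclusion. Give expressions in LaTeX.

Invalid: residual \frac{6 \left(- 3 k^{2} - 23 k - 43\right)}{k^{6} + 23 k^{5} + 217 k^{4} + 1073 k^{3} + 2926 k^{2} + 4160 k + 2400} ≠ 0.

s_(k+1) = 2*(-k - 2)/((k + 3)*(k + 5)**2)
s_(k+1) − s_k = 2*(2*k**3 + 16*k**2 + 34*k + 11)/(k**6 + 23*k**5 + 217*k**4 + 1073*k**3 + 2926*k**2 + 4160*k + 2400)
(s_(k+1) − s_k) − t_k = 6*(-3*k**2 - 23*k - 43)/(k**6 + 23*k**5 + 217*k**4 + 1073*k**3 + 2926*k**2 + 4160*k + 2400)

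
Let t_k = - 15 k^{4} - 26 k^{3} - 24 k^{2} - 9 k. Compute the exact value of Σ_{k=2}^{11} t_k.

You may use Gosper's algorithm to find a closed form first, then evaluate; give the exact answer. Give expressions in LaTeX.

Σ = -725530

t_(k+1)/t_k = (15*k**4 + 86*k**3 + 192*k**2 + 195*k + 74)/(k*(15*k**3 + 26*k**2 + 24*k + 9)).
Normal form (A,B,C) = (1, 1, k**4 + 26*k**3/15 + 8*k**2/5 + 3*k/5).
Solve (1)·f(k+1) − (1)·f(k) = k**4 + 26*k**3/15 + 8*k**2/5 + 3*k/5.
Bound: deg f ≤ 5.
Coefficient equations give f(k) = k*(k - 1)*(3*k**3 + 2*k**2 + 2*k + 1)/15.
Get s_k = R·t_k = k*(-3*k**4 + k**3 + k + 1) with R(k) = B(k−1)f(k)/C(k) = (k - 1)*(3*k**3 + 2*k**2 + 2*k + 1)/(15*k**3 + 26*k**2 + 24*k + 9).
Δs = k*(-15*k**3 - 26*k**2 - 24*k - 9), as required.
Evaluate s at k=12 and k=2: -725604 and -74; difference -725530.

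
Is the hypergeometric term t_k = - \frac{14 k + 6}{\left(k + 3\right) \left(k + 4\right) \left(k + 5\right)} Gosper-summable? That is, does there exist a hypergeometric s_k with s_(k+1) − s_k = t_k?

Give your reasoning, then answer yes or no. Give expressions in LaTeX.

Yes. s_k = - \frac{2 k^{2}}{k^{2} + 7 k + 12}.

The ratio is (k + 3)*(7*k + 10)/((k + 6)*(7*k + 3)).
So A=k + 3 and B=k + 6, with C=k + 3/7.
Key eq: (k + 3)·f(k+1) = (k + 5)·f(k) + (k + 3/7).
Bound: deg f ≤ 2.
Coefficient equations give f(k) = k**2/7.
Then R = B(k−1)f/C = k**2*(k + 5)/(7*k + 3), so s_k = R(k)·t_k = -2*k**2/(k**2 + 7*k + 12).
Check: Δs_k = 2*(-7*k - 3)/(k**3 + 12*k**2 + 47*k + 60). ✓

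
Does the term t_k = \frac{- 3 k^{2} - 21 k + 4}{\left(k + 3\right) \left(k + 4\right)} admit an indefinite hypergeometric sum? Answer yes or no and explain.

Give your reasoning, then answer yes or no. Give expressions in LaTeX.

Yes. s_k = \frac{k \left(13 - 9 k\right)}{3 \left(k + 3\right)}.

t_(k+1)/t_k = (k + 3)*(21*k + 3*(k + 1)**2 + 17)/((k + 5)*(3*k**2 + 21*k - 4)).
Gosper form: A/B · C(k+1)/C(k) with A=k + 3, B=k + 5, C=k**2 + 7*k - 4/3.
Solve (k + 3)·f(k+1) − (k + 4)·f(k) = k**2 + 7*k - 4/3.
Bound: deg f ≤ 2.
Match coefficients ⇒ f(k) = k*(9*k - 13)/9.
Then R = B(k−1)f/C = k*(k + 4)*(9*k - 13)/(3*(3*k**2 + 21*k - 4)), so s_k = R(k)·t_k = k*(13 - 9*k)/(3*(k + 3)).
s_(k+1) − s_k = (-3*k**2 - 21*k + 4)/(k**2 + 7*k + 12) = t_k.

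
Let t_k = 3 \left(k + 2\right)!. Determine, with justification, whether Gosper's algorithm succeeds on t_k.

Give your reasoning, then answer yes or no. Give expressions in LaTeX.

No; the degree bound rules out any f.

Ratio r(k) = k + 3.
Gosper form: A/B · C(k+1)/C(k) with A=k + 3, B=1, C=1.
Solve (k + 3)·f(k+1) − (1)·f(k) = 1.
d = -1 from the (1,0,0) case.
Bound -1 < 0, so the key equation has no polynomial solution.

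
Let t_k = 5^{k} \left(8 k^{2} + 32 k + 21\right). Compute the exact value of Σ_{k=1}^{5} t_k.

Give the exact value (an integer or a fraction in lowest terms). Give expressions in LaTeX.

Σ = 1390605

r(k) = 5*(8*k**2 + 48*k + 61)/(8*k**2 + 32*k + 21) after simplifying.
Factor: A=5; B=1; C=k**2 + 4*k + 21/8.
f must satisfy (5)·f(k+1) − (1)·f(k) = k**2 + 4*k + 21/8.
d = 2 from the (0,0,2) case.
Coefficient equations give f(k) = (2*k**2 + 3*k - 1)/8.
Get s_k = R·t_k = 5**k*(2*k**2 + 3*k - 1) with R(k) = B(k−1)f(k)/C(k) = (2*k**2 + 3*k - 1)/(8*k**2 + 32*k + 21).
s_(k+1) − s_k = 5**k*(8*k**2 + 32*k + 21) = t_k.
Σ_(k=1)^(5) t_k = s_(6) − s_(1) = 1390625 − (20) = 1390605.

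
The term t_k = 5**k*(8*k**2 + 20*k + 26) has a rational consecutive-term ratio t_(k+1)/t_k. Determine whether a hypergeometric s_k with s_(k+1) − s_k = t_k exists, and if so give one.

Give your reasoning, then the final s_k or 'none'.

r(k) = 5*(4*k**2 + 18*k + 27)/(4*k**2 + 10*k + 13) after simplifying.
A = 5, B = 1, C = k**2 + 5*k/2 + 13/4.
Need (5)·f(k+1) − (1)·f(k) = k**2 + 5*k/2 + 13/4.
deg f ≤ 2 (via 0,0,2).
A polynomial solution: f(k) = (k**2 + 2)/4.
So s_k = (B(k−1)f/C)·t_k = ((k**2 + 2)/(4*k**2 + 10*k + 13))·t_k = 2*5**k*(k**2 + 2).
Check: Δs_k = 5**k*(8*k**2 + 20*k + 26). ✓

s_k = 2*5**k*(k**2 + 2)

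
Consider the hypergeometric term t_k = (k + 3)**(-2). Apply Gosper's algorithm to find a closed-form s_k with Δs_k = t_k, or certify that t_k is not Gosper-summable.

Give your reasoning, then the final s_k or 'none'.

not Gosper-summable; s_k does not exist

The ratio is (k + 3)**2/(k + 4)**2.
Normal form (A,B,C) = (k**2 + 6*k + 9, k**2 + 8*k + 16, 1).
Key eq: (k**2 + 6*k + 9)·f(k+1) = (k**2 + 6*k + 9)·f(k) + (1).
Degrees (2,2,0) ⇒ d ≤ 0.
f = c0 ⇒ A·f(k+1) − B(k−1)·f(k) − C = -1. The system {-1 = 0} is inconsistent; no antidifference.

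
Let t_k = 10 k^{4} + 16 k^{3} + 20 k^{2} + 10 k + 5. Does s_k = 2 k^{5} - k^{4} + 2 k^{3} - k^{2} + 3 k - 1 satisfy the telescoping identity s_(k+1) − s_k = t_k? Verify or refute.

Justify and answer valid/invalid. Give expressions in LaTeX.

s_(k+1) = 2*k**5 + 9*k**4 + 18*k**3 + 19*k**2 + 13*k + 4
s_(k+1) − s_k = 10*k**4 + 16*k**3 + 20*k**2 + 10*k + 5
(s_(k+1) − s_k) − t_k = 0

Valid — Δs_k = t_k.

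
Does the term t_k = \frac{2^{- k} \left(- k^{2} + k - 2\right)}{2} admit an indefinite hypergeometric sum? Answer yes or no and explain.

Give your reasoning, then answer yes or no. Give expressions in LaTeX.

Yes. s_k = 2^{- k} \left(k^{2} + k + 4\right).

t_(k+1)/t_k = (k**2 + k + 2)/(2*(k**2 - k + 2)).
Gosper form: A/B · C(k+1)/C(k) with A=1/2, B=1, C=k**2 - k + 2.
Set up (1/2)·f(k+1) − (1)·f(k) − (k**2 - k + 2) = 0.
Degrees (0,0,2) ⇒ d ≤ 2.
Solve for f: f(k) = -2*(k**2 + k + 4) (degree 2 ≤ 2).
So s_k = (B(k−1)f/C)·t_k = (-2*(k**2 + k + 4)/(k**2 - k + 2))·t_k = (k**2 + k + 4)/2**k.
Δs = (-k**2 + k - 2)/(2*2**k), as required.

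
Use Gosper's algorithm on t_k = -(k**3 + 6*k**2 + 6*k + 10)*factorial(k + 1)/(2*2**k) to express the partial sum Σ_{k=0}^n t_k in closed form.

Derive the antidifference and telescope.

S(n) = -(6*2**n + n**4*factorial(n) + 9*n**3*factorial(n) + 22*n**2*factorial(n) + 18*n*factorial(n) + 4*factorial(n))/(2*2**n)

Step 1: r(k) = (k**4 + 11*k**3 + 39*k**2 + 65*k + 46)/(2*(k**3 + 6*k**2 + 6*k + 10)).
Gosper form: A/B · C(k+1)/C(k) with A=k/2 + 1, B=1, C=k**3 + 6*k**2 + 6*k + 10.
Set up (k/2 + 1)·f(k+1) − (1)·f(k) − (k**3 + 6*k**2 + 6*k + 10) = 0.
Degrees (1,0,3) ⇒ d ≤ 2.
Solving with deg f ≤ 2: f(k) = 2*(k**2 + 4*k - 3).
Get s_k = R·t_k = -(k**2 + 4*k - 3)*factorial(k + 1)/2**k with R(k) = B(k−1)f(k)/C(k) = 2*(k**2 + 4*k - 3)/(k**3 + 6*k**2 + 6*k + 10).
Verify: -(k**3 + 6*k**2 + 6*k + 10)*factorial(k + 1)/(2*2**k) matches t_k.
Telescope: S(n) = s_(n+1) − s_(0) = -2**(-n - 1)*(n**2 + 6*n + 2)*factorial(n + 2) − (3) = -(6*2**n + n**4*factorial(n) + 9*n**3*factorial(n) + 22*n**2*factorial(n) + 18*n*factorial(n) + 4*factorial(n))/(2*2**n).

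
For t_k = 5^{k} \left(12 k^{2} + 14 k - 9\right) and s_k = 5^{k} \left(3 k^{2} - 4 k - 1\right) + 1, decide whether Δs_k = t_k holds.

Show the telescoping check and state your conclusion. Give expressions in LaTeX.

valid; difference matches t_k

s_(k+1) = 5**(k + 1)*(-4*k + 3*(k + 1)**2 - 5) + 1
s_(k+1) − s_k = 5**k*(12*k**2 + 14*k - 9)
(s_(k+1) − s_k) − t_k = 0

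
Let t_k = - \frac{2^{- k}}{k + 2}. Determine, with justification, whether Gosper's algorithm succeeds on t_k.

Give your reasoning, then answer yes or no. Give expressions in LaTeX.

t_(k+1)/t_k = (k + 2)/(2*(k + 3)).
A = k/2 + 1, B = k + 3, C = 1.
Need (k/2 + 1)·f(k+1) − (k + 2)·f(k) = 1.
d = -1 from the (1,1,0) case.
deg f ≤ -1 is impossible — no certificate.

No — key equation has no polynomial f.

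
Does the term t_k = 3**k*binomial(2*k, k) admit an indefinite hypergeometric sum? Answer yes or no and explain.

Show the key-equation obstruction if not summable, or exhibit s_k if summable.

No — key equation has no polynomial f.

t_(k+1)/t_k = 6*(2*k + 1)/(k + 1).
Factor: A=12*k + 6; B=k + 1; C=1.
Need (12*k + 6)·f(k+1) − (k)·f(k) = 1.
Bound: deg f ≤ -1.
Bound -1 < 0, so the key equation has no polynomial solution.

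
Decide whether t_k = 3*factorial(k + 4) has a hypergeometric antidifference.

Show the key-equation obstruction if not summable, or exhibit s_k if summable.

Ratio r(k) = k + 5.
Gosper form: A/B · C(k+1)/C(k) with A=k + 5, B=1, C=1.
Set up (k + 5)·f(k+1) − (1)·f(k) − (1) = 0.
Degrees (1,0,0) ⇒ d ≤ -1.
d = -1 < 0 ⇒ no nonzero polynomial f; not summable.

No — t_k has no hypergeometric antidifference.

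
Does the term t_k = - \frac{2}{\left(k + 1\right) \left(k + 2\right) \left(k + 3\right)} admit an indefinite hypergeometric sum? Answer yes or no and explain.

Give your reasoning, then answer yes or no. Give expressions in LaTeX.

t_(k+1)/t_k = (k + 1)/(k + 4).
Normal form (A,B,C) = (k + 1, k + 4, 1).
Solve (k + 1)·f(k+1) − (k + 3)·f(k) = 1.
deg f ≤ 2 (via 1,1,0).
Match coefficients ⇒ f(k) = k*(k + 3)/4.
Certificate R = B(k−1)f/C = k*(k + 3)**2/4 gives s_k = k*(-k - 3)/(2*(k + 1)*(k + 2)).
Δs = -2/(k**3 + 6*k**2 + 11*k + 6), as required.

Yes. s_k = \frac{k \left(- k - 3\right)}{2 \left(k + 1\right) \left(k + 2\right)}.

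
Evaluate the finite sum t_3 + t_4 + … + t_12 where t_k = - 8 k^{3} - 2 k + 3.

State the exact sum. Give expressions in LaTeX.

Ratio r(k) = (2*k + 8*(k + 1)**3 - 1)/(8*k**3 + 2*k - 3).
Take A(k)=1, B(k)=1, C(k)=k**3 + k/4 - 3/8.
f must satisfy (1)·f(k+1) − (1)·f(k) = k**3 + k/4 - 3/8.
deg f ≤ 4 (via 0,0,3).
Solving with deg f ≤ 4: f(k) = k*(2*k**3 - 4*k**2 + 3*k - 4)/8.
Certificate R = B(k−1)f/C = k*(2*k**3 - 4*k**2 + 3*k - 4)/(8*k**3 + 2*k - 3) gives s_k = k*(-2*k**3 + 4*k**2 - 3*k + 4).
Verify: -8*k**3 - 2*k + 3 matches t_k.
Evaluate s at k=13 and k=3: -48789 and -69; difference -48720.

Σ = -48720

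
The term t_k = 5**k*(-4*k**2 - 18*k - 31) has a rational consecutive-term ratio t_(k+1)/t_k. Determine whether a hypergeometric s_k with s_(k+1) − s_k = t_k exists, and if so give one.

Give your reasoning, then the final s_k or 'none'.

s_k = 5**k*(-k**2 - 2*k - 4)

Step 1: r(k) = 5*(4*k**2 + 26*k + 53)/(4*k**2 + 18*k + 31).
Normal form (A,B,C) = (5, 1, k**2 + 9*k/2 + 31/4).
Solve (5)·f(k+1) − (1)·f(k) = k**2 + 9*k/2 + 31/4.
Bound: deg f ≤ 2.
Solve for f: f(k) = (k**2 + 2*k + 4)/4 (degree 2 ≤ 2).
Get s_k = R·t_k = 5**k*(-k**2 - 2*k - 4) with R(k) = B(k−1)f(k)/C(k) = (k**2 + 2*k + 4)/(4*k**2 + 18*k + 31).
Check: Δs_k = 5**k*(-4*k**2 - 18*k - 31). ✓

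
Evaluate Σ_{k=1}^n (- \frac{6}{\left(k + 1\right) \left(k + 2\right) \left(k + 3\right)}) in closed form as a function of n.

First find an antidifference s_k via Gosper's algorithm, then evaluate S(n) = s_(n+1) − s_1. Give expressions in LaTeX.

S(n) = \frac{n \left(- n - 5\right)}{2 \left(n^{2} + 5 n + 6\right)}

r(k) = (k + 1)/(k + 4) after simplifying.
Gosper form: A/B · C(k+1)/C(k) with A=k + 1, B=k + 4, C=1.
Solve (k + 1)·f(k+1) − (k + 3)·f(k) = 1.
Degrees (1,1,0) ⇒ d ≤ 2.
Coefficient equations give f(k) = k*(k + 3)/4.
R(k) = B(k−1)·f(k)/C(k) = k*(k + 3)**2/4; s_k = R·t_k = 3*k*(-k - 3)/(2*(k + 1)*(k + 2)).
Check: Δs_k = -6/(k**3 + 6*k**2 + 11*k + 6). ✓
Σ_(k=1)^n t_k = s_(n+1) − s_(1) = (3*(-n**2 - 5*n - 4)/(2*(n**2 + 5*n + 6))) − (-1), i.e. n*(-n - 5)/(2*(n**2 + 5*n + 6)).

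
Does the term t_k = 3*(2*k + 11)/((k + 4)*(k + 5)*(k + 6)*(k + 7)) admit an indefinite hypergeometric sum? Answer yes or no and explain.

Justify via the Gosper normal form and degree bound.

r(k) = (k + 4)*(2*k + 13)/((k + 8)*(2*k + 11)) after simplifying.
Gosper form: A/B · C(k+1)/C(k) with A=k + 4, B=k + 8, C=k + 11/2.
Set up (k + 4)·f(k+1) − (k + 7)·f(k) − (k + 11/2) = 0.
Bound: deg f ≤ 3.
Match coefficients ⇒ f(k) = k*(k + 5)*(k + 10)/48.
Get s_k = R·t_k = k*(k + 10)/(8*(k**2 + 10*k + 24)) with R(k) = B(k−1)f(k)/C(k) = k*(k + 5)*(k + 7)*(k + 10)/(24*(2*k + 11)).
Verify: 3*(2*k + 11)/(k**4 + 22*k**3 + 179*k**2 + 638*k + 840) matches t_k.

Yes. s_k = k*(k + 10)/(8*(k**2 + 10*k + 24)).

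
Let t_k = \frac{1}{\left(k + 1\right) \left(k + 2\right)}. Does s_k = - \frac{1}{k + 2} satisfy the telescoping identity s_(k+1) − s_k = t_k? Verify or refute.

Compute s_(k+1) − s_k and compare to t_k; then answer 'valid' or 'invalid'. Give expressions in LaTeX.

s_(k+1) = -1/(k + 3)
s_(k+1) − s_k = 1/((k + 2)*(k + 3))
(s_(k+1) − s_k) − t_k = -2/(k**3 + 6*k**2 + 11*k + 6)

Invalid: residual - \frac{2}{k^{3} + 6 k^{2} + 11 k + 6} ≠ 0.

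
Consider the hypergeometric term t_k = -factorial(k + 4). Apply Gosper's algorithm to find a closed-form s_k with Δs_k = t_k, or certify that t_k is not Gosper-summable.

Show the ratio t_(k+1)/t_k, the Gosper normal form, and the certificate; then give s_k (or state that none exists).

no hypergeometric antidifference exists

Ratio r(k) = k + 5.
Gosper form: A/B · C(k+1)/C(k) with A=k + 5, B=1, C=1.
Set up (k + 5)·f(k+1) − (1)·f(k) − (1) = 0.
Bound: deg f ≤ -1.
Bound -1 < 0, so the key equation has no polynomial solution.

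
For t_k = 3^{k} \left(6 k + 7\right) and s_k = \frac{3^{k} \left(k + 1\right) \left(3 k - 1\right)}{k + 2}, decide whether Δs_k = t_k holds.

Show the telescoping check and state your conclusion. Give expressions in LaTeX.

s_(k+1) = 3**(k + 1)*(k + 2)*(3*k + 2)/(k + 3)
s_(k+1) − s_k = 3**k*(6*k**3 + 31*k**2 + 55*k + 27)/(k**2 + 5*k + 6)
(s_(k+1) − s_k) − t_k = 3**k*(-6*k**2 - 16*k - 15)/(k**2 + 5*k + 6)

Invalid: residual \frac{3^{k} \left(- 6 k^{2} - 16 k - 15\right)}{k^{2} + 5 k + 6} ≠ 0.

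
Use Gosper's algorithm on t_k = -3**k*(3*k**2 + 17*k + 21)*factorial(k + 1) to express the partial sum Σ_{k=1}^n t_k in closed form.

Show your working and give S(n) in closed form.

S(n) = -3*3**n*n*factorial(n + 2) - 12*3**n*factorial(n + 2) + 24

t_(k+1)/t_k = 3*(3*k**3 + 29*k**2 + 87*k + 82)/(3*k**2 + 17*k + 21).
Normal form (A,B,C) = (3*k + 6, 1, k**2 + 17*k/3 + 7).
Need (3*k + 6)·f(k+1) − (1)·f(k) = k**2 + 17*k/3 + 7.
From deg A=1, deg B=0, deg C=2: d=1.
A polynomial solution: f(k) = (k + 3)/3.
Get s_k = R·t_k = -3**k*(k + 3)*factorial(k + 1) with R(k) = B(k−1)f(k)/C(k) = (k + 3)/(3*k**2 + 17*k + 21).
Δs = -3**k*(3*k**2 + 17*k + 21)*factorial(k + 1), as required.
Σ_(k=1)^n t_k = s_(n+1) − s_(1) = (-3**(n + 1)*(n + 4)*factorial(n + 2)) − (-24), i.e. -3*3**n*n*factorial(n + 2) - 12*3**n*factorial(n + 2) + 24.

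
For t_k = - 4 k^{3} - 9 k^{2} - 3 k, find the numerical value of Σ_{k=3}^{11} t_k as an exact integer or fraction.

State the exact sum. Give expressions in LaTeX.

Σ = -22086

r(k) = (4*k**3 + 21*k**2 + 33*k + 16)/(k*(4*k**2 + 9*k + 3)) after simplifying.
Take A(k)=1, B(k)=1, C(k)=k**3 + 9*k**2/4 + 3*k/4.
Solve (1)·f(k+1) − (1)·f(k) = k**3 + 9*k**2/4 + 3*k/4.
From deg A=0, deg B=0, deg C=3: d=4.
Match coefficients ⇒ f(k) = k**2*(k - 1)*(k + 2)/4.
So s_k = (B(k−1)f/C)·t_k = (k*(k - 1)*(k + 2)/(4*k**2 + 9*k + 3))·t_k = k**2*(-k**2 - k + 2).
Verify: k*(-4*k**2 - 9*k - 3) matches t_k.
Telescoping: Σ = s_(12) − s_(3) = -22176 − (-90) = -22086.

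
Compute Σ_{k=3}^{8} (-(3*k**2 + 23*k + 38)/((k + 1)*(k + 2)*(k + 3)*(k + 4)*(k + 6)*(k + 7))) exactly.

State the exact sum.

r(k) = (k + 1)*(k + 6)*(23*k + 3*(k + 1)**2 + 61)/((k + 5)*(k + 8)*(3*k**2 + 23*k + 38)) after simplifying.
Take A(k)=k + 1, B(k)=k + 8, C(k)=k**3 + 38*k**2/3 + 51*k + 190/3.
Solve (k + 1)·f(k+1) − (k + 7)·f(k) = k**3 + 38*k**2/3 + 51*k + 190/3.
d = 6 from the (1,1,3) case.
A polynomial solution: f(k) = k*(k + 2)*(k + 4)*(k + 5)*(k**2 + 10*k + 27)/54.
So s_k = (B(k−1)f/C)·t_k = (k*(k + 2)*(k + 4)*(k + 7)*(k**2 + 10*k + 27)/(18*(3*k**2 + 23*k + 38)))·t_k = k*(-k**2 - 10*k - 27)/(18*(k**3 + 10*k**2 + 27*k + 18)).
Check: Δs_k = (-3*k**2 - 23*k - 38)/(k**6 + 23*k**5 + 207*k**4 + 925*k**3 + 2144*k**2 + 2412*k + 1008). ✓
Telescoping: Σ = s_(9) − s_(3) = -11/200 − (-11/216) = -11/2700.

Σ = -11/2700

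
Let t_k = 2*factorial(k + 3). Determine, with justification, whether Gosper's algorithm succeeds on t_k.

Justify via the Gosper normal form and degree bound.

No. Not Gosper-summable.

Compute t_(k+1)/t_k: get k + 4.
Factor: A=k + 4; B=1; C=1.
f must satisfy (k + 4)·f(k+1) − (1)·f(k) = 1.
From deg A=1, deg B=0, deg C=0: d=-1.
Bound -1 < 0, so the key equation has no polynomial solution.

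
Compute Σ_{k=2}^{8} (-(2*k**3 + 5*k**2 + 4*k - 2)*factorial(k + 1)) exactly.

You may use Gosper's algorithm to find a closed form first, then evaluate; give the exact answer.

r(k) = (2*k**4 + 15*k**3 + 42*k**2 + 49*k + 18)/(2*k**3 + 5*k**2 + 4*k - 2) after simplifying.
Normal form (A,B,C) = (k + 2, 1, k**3 + 5*k**2/2 + 2*k - 1).
Need (k + 2)·f(k+1) − (1)·f(k) = k**3 + 5*k**2/2 + 2*k - 1.
Degrees (1,0,3) ⇒ d ≤ 2.
Coefficient equations give f(k) = (2*k**2 - k - 4)/2.
R(k) = B(k−1)·f(k)/C(k) = (2*k**2 - k - 4)/(2*k**3 + 5*k**2 + 4*k - 2); s_k = R·t_k = (-2*k**2 + k + 4)*factorial(k + 1).
Verify: -(2*k**3 + 5*k**2 + 4*k - 2)*factorial(k + 1) matches t_k.
Evaluate s at k=9 and k=2: -540691200 and -12; difference -540691188.

Σ = -540691188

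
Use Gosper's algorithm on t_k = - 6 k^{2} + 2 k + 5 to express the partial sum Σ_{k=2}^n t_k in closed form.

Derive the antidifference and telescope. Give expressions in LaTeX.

S(n) = - 2 n^{3} - 2 n^{2} + 5 n - 1

Compute t_(k+1)/t_k: get (6*k**2 + 10*k - 1)/(6*k**2 - 2*k - 5).
So A=1 and B=1, with C=k**2 - k/3 - 5/6.
f must satisfy (1)·f(k+1) − (1)·f(k) = k**2 - k/3 - 5/6.
From deg A=0, deg B=0, deg C=2: d=3.
Solving with deg f ≤ 3: f(k) = k*(2*k**2 - 4*k - 3)/6.
R(k) = B(k−1)·f(k)/C(k) = k*(2*k**2 - 4*k - 3)/(6*k**2 - 2*k - 5); s_k = R·t_k = k*(-2*k**2 + 4*k + 3).
Verify: -6*k**2 + 2*k + 5 matches t_k.
Σ_(k=2)^n t_k = s_(n+1) − s_(2) = (-2*n**3 - 2*n**2 + 5*n + 5) − (6), i.e. -2*n**3 - 2*n**2 + 5*n - 1.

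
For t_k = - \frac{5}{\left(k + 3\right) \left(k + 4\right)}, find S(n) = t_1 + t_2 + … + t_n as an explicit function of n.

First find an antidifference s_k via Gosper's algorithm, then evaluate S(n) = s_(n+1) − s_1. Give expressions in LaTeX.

S(n) = - \frac{5 n}{4 n + 16}

Step 1: r(k) = (k + 3)/(k + 5).
So A=k + 3 and B=k + 5, with C=1.
Key eq: (k + 3)·f(k+1) = (k + 4)·f(k) + (1).
d = 1 from the (1,1,0) case.
Match coefficients ⇒ f(k) = k/3.
Then R = B(k−1)f/C = k*(k + 4)/3, so s_k = R(k)·t_k = -5*k/(3*k + 9).
Check: Δs_k = -5/(k**2 + 7*k + 12). ✓
Evaluate: s_(n+1) = 5*(-n - 1)/(3*(n + 4)); subtract s_(1) = -5/12 ⇒ S(n) = -5*n/(4*n + 16).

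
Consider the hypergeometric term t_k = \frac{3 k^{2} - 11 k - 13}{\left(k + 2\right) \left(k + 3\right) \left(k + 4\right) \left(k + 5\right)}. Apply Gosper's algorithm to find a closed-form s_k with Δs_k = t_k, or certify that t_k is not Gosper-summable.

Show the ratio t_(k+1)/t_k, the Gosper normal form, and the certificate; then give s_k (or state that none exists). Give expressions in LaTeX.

s_k = \frac{k \left(- k^{2} - 81 k - 74\right)}{24 \left(k + 2\right) \left(k + 3\right) \left(k + 4\right)}

Step 1: r(k) = (k + 2)*(11*k - 3*(k + 1)**2 + 24)/((k + 6)*(-3*k**2 + 11*k + 13)).
Take A(k)=k + 2, B(k)=k + 6, C(k)=k**2 - 11*k/3 - 13/3.
Set up (k + 2)·f(k+1) − (k + 5)·f(k) − (k**2 - 11*k/3 - 13/3) = 0.
d = 3 from the (1,1,2) case.
Match coefficients ⇒ f(k) = -k*(k**2 + 81*k + 74)/72.
So s_k = (B(k−1)f/C)·t_k = (-k*(k + 5)*(k**2 + 81*k + 74)/(24*(3*k**2 - 11*k - 13)))·t_k = k*(-k**2 - 81*k - 74)/(24*(k + 2)*(k + 3)*(k + 4)).
Δs = (3*k**2 - 11*k - 13)/(k**4 + 14*k**3 + 71*k**2 + 154*k + 120), as required.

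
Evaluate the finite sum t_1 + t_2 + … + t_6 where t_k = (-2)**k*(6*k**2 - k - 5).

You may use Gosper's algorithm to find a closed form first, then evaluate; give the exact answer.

Ratio r(k) = 2*k*(-6*k - 11)/(6*k**2 - k - 5).
A = -2, B = 1, C = k**2 - k/6 - 5/6.
Set up (-2)·f(k+1) − (1)·f(k) − (k**2 - k/6 - 5/6) = 0.
d = 2 from the (0,0,2) case.
Coefficient equations give f(k) = -(2*k**2 - 3*k - 1)/6.
So s_k = (B(k−1)f/C)·t_k = (-(2*k**2 - 3*k - 1)/((k - 1)*(6*k + 5)))·t_k = (-2)**k*(-2*k**2 + 3*k + 1).
s_(k+1) − s_k = (-2)**k*(6*k**2 - k - 5) = t_k.
Σ_(k=1)^(6) t_k = s_(7) − s_(1) = 9728 − (-4) = 9732.

Σ = 9732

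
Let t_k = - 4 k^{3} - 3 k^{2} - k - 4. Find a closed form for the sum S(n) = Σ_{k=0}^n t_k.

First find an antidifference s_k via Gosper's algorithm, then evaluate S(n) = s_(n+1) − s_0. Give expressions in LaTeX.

r(k) = (4*k**3 + 15*k**2 + 19*k + 12)/(4*k**3 + 3*k**2 + k + 4) after simplifying.
Factor: A=1; B=1; C=k**3 + 3*k**2/4 + k/4 + 1.
Need (1)·f(k+1) − (1)·f(k) = k**3 + 3*k**2/4 + k/4 + 1.
Bound: deg f ≤ 4.
Solve for f: f(k) = k*(k**3 - k**2 + 4)/4 (degree 4 ≤ 4).
R(k) = B(k−1)·f(k)/C(k) = k*(k**3 - k**2 + 4)/(4*k**3 + 3*k**2 + k + 4); s_k = R·t_k = k*(-k**3 + k**2 - 4).
Check: Δs_k = -4*k**3 - 3*k**2 - k - 4. ✓
Telescope: S(n) = s_(n+1) − s_(0) = -n**4 - 3*n**3 - 3*n**2 - 5*n - 4 − (0) = -n**4 - 3*n**3 - 3*n**2 - 5*n - 4.

S(n) = - n^{4} - 3 n^{3} - 3 n^{2} - 5 n - 4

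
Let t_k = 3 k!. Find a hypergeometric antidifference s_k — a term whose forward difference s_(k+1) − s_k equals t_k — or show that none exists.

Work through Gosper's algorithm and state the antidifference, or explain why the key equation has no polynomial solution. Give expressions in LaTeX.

The ratio is k + 1.
A = k + 1, B = 1, C = 1.
Solve (k + 1)·f(k+1) − (1)·f(k) = 1.
d = -1 from the (1,0,0) case.
Negative degree bound (-1): no f exists, t_k not Gosper-summable.

none — t_k is not Gosper-summable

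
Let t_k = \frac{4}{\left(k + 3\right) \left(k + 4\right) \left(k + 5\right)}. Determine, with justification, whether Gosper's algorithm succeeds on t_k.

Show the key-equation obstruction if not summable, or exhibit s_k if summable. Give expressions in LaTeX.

t_(k+1)/t_k = (k + 3)/(k + 6).
Gosper form: A/B · C(k+1)/C(k) with A=k + 3, B=k + 6, C=1.
Solve (k + 3)·f(k+1) − (k + 5)·f(k) = 1.
deg f ≤ 2 (via 1,1,0).
Solving with deg f ≤ 2: f(k) = k*(k + 7)/24.
R(k) = B(k−1)·f(k)/C(k) = k*(k + 5)*(k + 7)/24; s_k = R·t_k = k*(k + 7)/(6*(k + 3)*(k + 4)).
s_(k+1) − s_k = 4/(k**3 + 12*k**2 + 47*k + 60) = t_k.

Yes. s_k = \frac{k \left(k + 7\right)}{6 \left(k + 3\right) \left(k + 4\right)}.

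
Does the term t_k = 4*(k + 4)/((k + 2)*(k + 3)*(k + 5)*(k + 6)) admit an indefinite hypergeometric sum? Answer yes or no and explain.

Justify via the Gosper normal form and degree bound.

t_(k+1)/t_k = (k + 2)*(k + 5)**2/((k + 4)**2*(k + 7)).
Take A(k)=k + 2, B(k)=k + 7, C(k)=k**2 + 8*k + 16.
Solve (k + 2)·f(k+1) − (k + 6)·f(k) = k**2 + 8*k + 16.
Bound: deg f ≤ 4.
Solving with deg f ≤ 4: f(k) = k*(k + 3)*(k + 4)*(k + 7)/20.
R(k) = B(k−1)·f(k)/C(k) = k*(k + 3)*(k + 6)*(k + 7)/(20*(k + 4)); s_k = R·t_k = k*(k + 7)/(5*(k**2 + 7*k + 10)).
Δs = 4*(k + 4)/(k**4 + 16*k**3 + 91*k**2 + 216*k + 180), as required.

Yes. s_k = k*(k + 7)/(5*(k**2 + 7*k + 10)).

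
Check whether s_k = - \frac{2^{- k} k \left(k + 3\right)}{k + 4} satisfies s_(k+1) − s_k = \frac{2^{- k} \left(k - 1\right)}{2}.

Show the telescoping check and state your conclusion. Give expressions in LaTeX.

s_(k+1) = -(k + 1)*(k + 4)/(2*2**k*(k + 5))
s_(k+1) − s_k = (k**3 + 7*k**2 + 6*k - 16)/(2*2**k*(k**2 + 9*k + 20))
(s_(k+1) − s_k) − t_k = (-k**2 - 5*k + 4)/(2*2**k*(k**2 + 9*k + 20))

Invalid: residual \frac{2^{- k} \left(- k^{2} - 5 k + 4\right)}{2 \left(k^{2} + 9 k + 20\right)} ≠ 0.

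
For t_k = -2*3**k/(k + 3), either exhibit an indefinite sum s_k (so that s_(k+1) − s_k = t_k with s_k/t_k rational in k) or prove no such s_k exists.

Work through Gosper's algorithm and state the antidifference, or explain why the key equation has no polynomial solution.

Step 1: r(k) = 3*(k + 3)/(k + 4).
So A=3*k + 9 and B=k + 4, with C=1.
Key eq: (3*k + 9)·f(k+1) = (k + 3)·f(k) + (1).
deg f ≤ -1 (via 1,1,0).
Bound -1 < 0, so the key equation has no polynomial solution.

no hypergeometric antidifference exists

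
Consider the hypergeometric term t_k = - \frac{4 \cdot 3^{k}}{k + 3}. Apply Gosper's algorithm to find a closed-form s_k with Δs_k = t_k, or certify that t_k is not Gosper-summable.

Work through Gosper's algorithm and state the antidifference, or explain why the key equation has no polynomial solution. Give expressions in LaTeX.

t_(k+1)/t_k = 3*(k + 3)/(k + 4).
A = 3*k + 9, B = k + 4, C = 1.
Need (3*k + 9)·f(k+1) − (k + 3)·f(k) = 1.
Degrees (1,1,0) ⇒ d ≤ -1.
Negative degree bound (-1): no f exists, t_k not Gosper-summable.

no hypergeometric antidifference exists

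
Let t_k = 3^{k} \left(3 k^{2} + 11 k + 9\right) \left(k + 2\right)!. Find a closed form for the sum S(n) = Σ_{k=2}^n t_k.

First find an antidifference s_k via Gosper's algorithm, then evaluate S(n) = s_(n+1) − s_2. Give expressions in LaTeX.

S(n) = 3 \cdot 3^{n} n \left(n + 3\right)! + 3 \cdot 3^{n} \left(n + 3\right)! - 432

Compute t_(k+1)/t_k: get 3*(3*k**3 + 26*k**2 + 74*k + 69)/(3*k**2 + 11*k + 9).
Take A(k)=3*k + 9, B(k)=1, C(k)=k**2 + 11*k/3 + 3.
Set up (3*k + 9)·f(k+1) − (1)·f(k) − (k**2 + 11*k/3 + 3) = 0.
Degrees (1,0,2) ⇒ d ≤ 1.
Solving with deg f ≤ 1: f(k) = k/3.
Certificate R = B(k−1)f/C = k/(3*k**2 + 11*k + 9) gives s_k = 3**k*k*factorial(k + 2).
Verify: 3**k*(3*k**2 + 11*k + 9)*factorial(k + 2) matches t_k.
Σ_(k=2)^n t_k = s_(n+1) − s_(2) = (3**(n + 1)*(n + 1)*factorial(n + 3)) − (432), i.e. 3*3**n*n*factorial(n + 3) + 3*3**n*factorial(n + 3) - 432.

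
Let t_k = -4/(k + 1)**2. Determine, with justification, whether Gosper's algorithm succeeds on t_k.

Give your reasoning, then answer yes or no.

No — key equation has no polynomial f.

Step 1: r(k) = (k + 1)**2/(k + 2)**2.
So A=k**2 + 2*k + 1 and B=k**2 + 4*k + 4, with C=1.
f must satisfy (k**2 + 2*k + 1)·f(k+1) − (k**2 + 2*k + 1)·f(k) = 1.
Degrees (2,2,0) ⇒ d ≤ 0.
Generic f = c0 gives residual -1; -1 = 0 cannot hold, so t_k is not Gosper-summable.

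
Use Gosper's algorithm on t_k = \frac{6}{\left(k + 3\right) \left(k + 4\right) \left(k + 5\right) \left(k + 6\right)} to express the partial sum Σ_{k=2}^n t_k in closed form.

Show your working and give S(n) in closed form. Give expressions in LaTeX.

Ratio r(k) = (k + 3)/(k + 7).
Gosper form: A/B · C(k+1)/C(k) with A=k + 3, B=k + 7, C=1.
Key eq: (k + 3)·f(k+1) = (k + 6)·f(k) + (1).
d = 3 from the (1,1,0) case.
Coefficient equations give f(k) = k*(k**2 + 12*k + 47)/180.
Certificate R = B(k−1)f/C = k*(k + 6)*(k**2 + 12*k + 47)/180 gives s_k = k*(k**2 + 12*k + 47)/(30*(k + 3)*(k + 4)*(k + 5)).
Δs = 6/(k**4 + 18*k**3 + 119*k**2 + 342*k + 360), as required.
Σ_(k=2)^n t_k = s_(n+1) − s_(2) = ((n**3 + 15*n**2 + 74*n + 60)/(30*(n**3 + 15*n**2 + 74*n + 120))) − (1/42), i.e. (n**3 + 15*n**2 + 74*n - 90)/(105*(n**3 + 15*n**2 + 74*n + 120)).

S(n) = \frac{n^{3} + 15 n^{2} + 74 n - 90}{105 \left(n^{3} + 15 n^{2} + 74 n + 120\right)}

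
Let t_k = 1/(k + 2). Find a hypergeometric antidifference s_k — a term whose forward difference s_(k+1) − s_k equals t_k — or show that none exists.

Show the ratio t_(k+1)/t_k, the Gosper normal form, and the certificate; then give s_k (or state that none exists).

Step 1: r(k) = (k + 2)/(k + 3).
Normal form (A,B,C) = (k + 2, k + 3, 1).
Need (k + 2)·f(k+1) − (k + 2)·f(k) = 1.
Degrees (1,1,0) ⇒ d ≤ 0.
Generic f = c0 gives residual -1; -1 = 0 cannot hold, so t_k is not Gosper-summable.

no hypergeometric antidifference exists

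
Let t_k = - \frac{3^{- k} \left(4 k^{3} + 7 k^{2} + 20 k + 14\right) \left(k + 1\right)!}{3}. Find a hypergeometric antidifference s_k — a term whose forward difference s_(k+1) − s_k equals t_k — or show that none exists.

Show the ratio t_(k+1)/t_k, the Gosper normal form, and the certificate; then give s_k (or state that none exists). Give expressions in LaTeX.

Step 1: r(k) = (4*k**4 + 27*k**3 + 84*k**2 + 137*k + 90)/(3*(4*k**3 + 7*k**2 + 20*k + 14)).
So A=k/3 + 2/3 and B=1, with C=k**3 + 7*k**2/4 + 5*k + 7/2.
Solve (k/3 + 2/3)·f(k+1) − (1)·f(k) = k**3 + 7*k**2/4 + 5*k + 7/2.
deg f ≤ 2 (via 1,0,3).
Solve for f: f(k) = 3*k*(4*k + 3)/4 (degree 2 ≤ 2).
Certificate R = B(k−1)f/C = 3*k*(4*k + 3)/(4*k**3 + 7*k**2 + 20*k + 14) gives s_k = -k*(4*k + 3)*factorial(k + 1)/3**k.
Verify: -(4*k**3 + 7*k**2 + 20*k + 14)*factorial(k + 1)/(3*3**k) matches t_k.

s_k = - 3^{- k} k \left(4 k + 3\right) \left(k + 1\right)!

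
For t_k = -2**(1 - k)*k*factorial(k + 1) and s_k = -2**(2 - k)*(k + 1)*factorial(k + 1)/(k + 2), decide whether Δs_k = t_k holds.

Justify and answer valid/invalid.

s_(k+1) = -2**(1 - k)*(k + 2)*factorial(k + 2)/(k + 3)
s_(k+1) − s_k = -2**(1 - k)*(k**3 + 4*k**2 + 4*k + 2)*factorial(k + 1)/((k + 2)*(k + 3))
(s_(k+1) − s_k) − t_k = 2**(1 - k)*(k**2 + 2*k - 2)*factorial(k + 1)/((k + 2)*(k + 3))

Invalid: residual 2**(1 - k)*(k**2 + 2*k - 2)*factorial(k + 1)/((k + 2)*(k + 3)) ≠ 0.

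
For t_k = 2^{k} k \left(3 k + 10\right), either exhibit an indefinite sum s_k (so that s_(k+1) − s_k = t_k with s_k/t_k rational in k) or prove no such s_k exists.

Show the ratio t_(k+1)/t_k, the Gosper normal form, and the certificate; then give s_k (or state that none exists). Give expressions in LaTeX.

s_k = 2^{k} \left(3 k^{2} - 2 k - 2\right)

t_(k+1)/t_k = 2*(k + 1)*(3*k + 13)/(k*(3*k + 10)).
Factor: A=2; B=1; C=k**2 + 10*k/3.
Solve (2)·f(k+1) − (1)·f(k) = k**2 + 10*k/3.
From deg A=0, deg B=0, deg C=2: d=2.
A polynomial solution: f(k) = (3*k**2 - 2*k - 2)/3.
Then R = B(k−1)f/C = (3*k**2 - 2*k - 2)/(k*(3*k + 10)), so s_k = R(k)·t_k = 2**k*(3*k**2 - 2*k - 2).
s_(k+1) − s_k = 2**k*k*(3*k + 10) = t_k.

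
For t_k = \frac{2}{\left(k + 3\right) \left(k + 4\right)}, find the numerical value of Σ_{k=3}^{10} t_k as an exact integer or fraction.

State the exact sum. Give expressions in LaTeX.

Ratio r(k) = (k + 3)/(k + 5).
So A=k + 3 and B=k + 5, with C=1.
Solve (k + 3)·f(k+1) − (k + 4)·f(k) = 1.
From deg A=1, deg B=1, deg C=0: d=1.
Solving with deg f ≤ 1: f(k) = k/3.
So s_k = (B(k−1)f/C)·t_k = (k*(k + 4)/3)·t_k = 2*k/(3*(k + 3)).
Verify: 2/(k**2 + 7*k + 12) matches t_k.
Sum = s_(11) − s_(3); s_(11) = 11/21, s_(3) = 1/3 ⇒ 4/21.

Σ = 4/21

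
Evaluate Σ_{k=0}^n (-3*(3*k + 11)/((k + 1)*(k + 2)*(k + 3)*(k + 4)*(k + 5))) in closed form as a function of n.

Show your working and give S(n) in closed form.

r(k) = (k + 1)*(3*k + 14)/((k + 6)*(3*k + 11)) after simplifying.
Take A(k)=k + 1, B(k)=k + 6, C(k)=k + 11/3.
f must satisfy (k + 1)·f(k+1) − (k + 5)·f(k) = k + 11/3.
d = 4 from the (1,1,1) case.
A polynomial solution: f(k) = k*(k + 3)*(k**2 + 7*k + 14)/24.
Get s_k = R·t_k = 3*k*(-k**2 - 7*k - 14)/(8*(k**3 + 7*k**2 + 14*k + 8)) with R(k) = B(k−1)f(k)/C(k) = k*(k + 3)*(k + 5)*(k**2 + 7*k + 14)/(8*(3*k + 11)).
Verify: 3*(-3*k - 11)/(k**5 + 15*k**4 + 85*k**3 + 225*k**2 + 274*k + 120) matches t_k.
Evaluate: s_(n+1) = 3*(-n**3 - 10*n**2 - 31*n - 22)/(8*(n**3 + 10*n**2 + 31*n + 30)); subtract s_(0) = 0 ⇒ S(n) = 3*(-n**3 - 10*n**2 - 31*n - 22)/(8*(n**3 + 10*n**2 + 31*n + 30)).

S(n) = 3*(-n**3 - 10*n**2 - 31*n - 22)/(8*(n**3 + 10*n**2 + 31*n + 30))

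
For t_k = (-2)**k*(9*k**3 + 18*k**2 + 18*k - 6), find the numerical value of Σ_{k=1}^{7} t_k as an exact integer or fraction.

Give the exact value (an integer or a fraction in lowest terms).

Ratio r(k) = 2*(-3*k**3 - 15*k**2 - 27*k - 13)/(3*k**3 + 6*k**2 + 6*k - 2).
Normal form (A,B,C) = (-2, 1, k**3 + 2*k**2 + 2*k - 2/3).
Key eq: (-2)·f(k+1) = (1)·f(k) + (k**3 + 2*k**2 + 2*k - 2/3).
Bound: deg f ≤ 3.
Solve for f: f(k) = -(3*k**3 - 4)/9 (degree 3 ≤ 3).
R(k) = B(k−1)·f(k)/C(k) = -(3*k**3 - 4)/(3*(3*k**3 + 6*k**2 + 6*k - 2)); s_k = R·t_k = (-2)**k*(4 - 3*k**3).
Δs = 3*(-2)**k*(k**3 + 2*(k + 1)**3 - 4), as required.
Σ_(k=1)^(7) t_k = s_(8) − s_(1) = -392192 − (-2) = -392190.

Σ = -392190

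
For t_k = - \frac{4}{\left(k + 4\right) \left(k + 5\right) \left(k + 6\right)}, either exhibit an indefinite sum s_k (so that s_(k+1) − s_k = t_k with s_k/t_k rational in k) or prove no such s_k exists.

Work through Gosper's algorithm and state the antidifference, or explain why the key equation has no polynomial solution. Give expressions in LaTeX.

s_k = \frac{k \left(- k - 9\right)}{10 \left(k + 4\right) \left(k + 5\right)}

Step 1: r(k) = (k + 4)/(k + 7).
Take A(k)=k + 4, B(k)=k + 7, C(k)=1.
f must satisfy (k + 4)·f(k+1) − (k + 6)·f(k) = 1.
d = 2 from the (1,1,0) case.
Match coefficients ⇒ f(k) = k*(k + 9)/40.
R(k) = B(k−1)·f(k)/C(k) = k*(k + 6)*(k + 9)/40; s_k = R·t_k = k*(-k - 9)/(10*(k + 4)*(k + 5)).
Check: Δs_k = -4/(k**3 + 15*k**2 + 74*k + 120). ✓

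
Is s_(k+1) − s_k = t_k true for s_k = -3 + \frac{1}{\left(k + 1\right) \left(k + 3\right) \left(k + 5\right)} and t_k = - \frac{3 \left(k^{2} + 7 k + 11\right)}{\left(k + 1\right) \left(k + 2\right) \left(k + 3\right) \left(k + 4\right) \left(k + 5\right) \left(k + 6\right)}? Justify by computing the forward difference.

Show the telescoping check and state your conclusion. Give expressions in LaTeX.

s_(k+1) = -3 + 1/((k + 2)*(k + 4)*(k + 6))
s_(k+1) − s_k = 1/((k + 2)*(k + 4)*(k + 6)) - 1/((k + 1)*(k + 3)*(k + 5))
(s_(k+1) − s_k) − t_k = 0

valid; difference matches t_k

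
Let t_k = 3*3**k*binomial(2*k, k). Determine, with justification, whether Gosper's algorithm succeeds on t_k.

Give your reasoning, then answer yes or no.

Ratio r(k) = 6*(2*k + 1)/(k + 1).
So A=12*k + 6 and B=k + 1, with C=1.
Key eq: (12*k + 6)·f(k+1) = (k)·f(k) + (1).
deg f ≤ -1 (via 1,1,0).
Negative degree bound (-1): no f exists, t_k not Gosper-summable.

No; the degree bound rules out any f.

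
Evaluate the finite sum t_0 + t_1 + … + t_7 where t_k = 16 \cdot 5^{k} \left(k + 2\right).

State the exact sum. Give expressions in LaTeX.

The ratio is 5*(k + 3)/(k + 2).
A = 5, B = 1, C = k + 2.
Solve (5)·f(k+1) − (1)·f(k) = k + 2.
deg f ≤ 1 (via 0,0,1).
A polynomial solution: f(k) = (4*k + 3)/16.
Get s_k = R·t_k = 5**k*(4*k + 3) with R(k) = B(k−1)f(k)/C(k) = (4*k + 3)/(16*(k + 2)).
Verify: 16*5**k*(k + 2) matches t_k.
Σ_(k=0)^(7) t_k = s_(8) − s_(0) = 13671875 − (3) = 13671872.

Σ = 13671872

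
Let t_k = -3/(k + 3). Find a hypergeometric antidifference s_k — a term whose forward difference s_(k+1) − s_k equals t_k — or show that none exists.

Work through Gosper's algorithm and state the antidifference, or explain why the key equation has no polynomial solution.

none (Gosper's algorithm certifies no s_k)

Compute t_(k+1)/t_k: get (k + 3)/(k + 4).
Gosper form: A/B · C(k+1)/C(k) with A=k + 3, B=k + 4, C=1.
f must satisfy (k + 3)·f(k+1) − (k + 3)·f(k) = 1.
d = 0 from the (1,1,0) case.
Write f(k) = c0. Then LHS − RHS = -1, requiring -1 = 0: contradictory. No certificate.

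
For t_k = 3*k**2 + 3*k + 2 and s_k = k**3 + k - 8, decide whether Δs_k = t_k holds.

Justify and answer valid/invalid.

valid; difference matches t_k

s_(k+1) = k + (k + 1)**3 - 7
s_(k+1) − s_k = -k**3 + (k + 1)**3 + 1
(s_(k+1) − s_k) − t_k = 0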